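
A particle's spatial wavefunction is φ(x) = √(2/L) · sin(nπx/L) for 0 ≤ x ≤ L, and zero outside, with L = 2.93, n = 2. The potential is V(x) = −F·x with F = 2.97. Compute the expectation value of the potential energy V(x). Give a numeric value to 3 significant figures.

-4.35

⟨V⟩ = ∫ V(x)·|φ|² dx.
With sin²θ = (1 − cos2θ)/2 on 0 ≤ x ≤ L: ∫sin²(nπx/L) dx = L/2, ∫x·sin²(nπx/L) dx = L²/4, ∫x²·sin²(nπx/L) dx = L³·(1/6 − 1/(4n²π²)); higher powers xᵏ the same way, integrating xᵏ·cos(2nπx/L) by parts.
⟨V⟩ = -4.3511.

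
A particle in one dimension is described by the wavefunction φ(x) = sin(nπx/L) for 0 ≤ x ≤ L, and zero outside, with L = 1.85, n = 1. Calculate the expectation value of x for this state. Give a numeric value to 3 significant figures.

0.925

⟨x⟩ = ∫ x·|φ|² dx / ∫|φ|² dx (integrals over the domain).
With sin²θ = (1 − cos2θ)/2 on 0 ≤ x ≤ L: ∫sin²(nπx/L) dx = L/2, ∫x·sin²(nπx/L) dx = L²/4, ∫x²·sin²(nπx/L) dx = L³·(1/6 − 1/(4n²π²)); higher powers xᵏ the same way, integrating xᵏ·cos(2nπx/L) by parts.
State is unnormalized: ∫|φ|² dx = 0.92500, and ∫φ*·x·φ dx = 0.85563, so ⟨x⟩ = 0.85563 / 0.92500.
⟨x⟩ = 0.92500.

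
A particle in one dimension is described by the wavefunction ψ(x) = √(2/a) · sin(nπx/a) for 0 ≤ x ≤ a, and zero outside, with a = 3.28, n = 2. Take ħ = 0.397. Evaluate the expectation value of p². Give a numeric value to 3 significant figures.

0.578

p² ψ = −ħ² d²ψ/dx²; ⟨p²⟩ = −ħ² ∫ ψ*·ψ'' dx.
d/dx sin(nπx/a) = (nπ/a)·cos(nπx/a) and d²/dx² sin(nπx/a) = −(nπ/a)²·sin(nπx/a); on 0 ≤ x ≤ a, ∫sin²(nπx/a) dx = a/2 and ∫sin(nπx/a)·cos(nπx/a) dx = 0.
⟨p²⟩ = 0.57835.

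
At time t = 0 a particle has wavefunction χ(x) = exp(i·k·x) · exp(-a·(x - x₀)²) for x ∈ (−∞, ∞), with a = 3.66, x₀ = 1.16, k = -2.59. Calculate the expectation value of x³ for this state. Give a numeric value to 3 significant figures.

1.80

⟨x³⟩ = ∫ x³·|χ|² dx / ∫|χ|² dx (integrals over the domain).
Gaussian moments (u = x − x₀): ∫u^(2j)·e^(−2au²) du = (2j−1)!!/(4a)^j · √(π/(2a)), odd powers integrate to 0; here √(π/(2a)) = 0.65512.
State is unnormalized: ∫|χ|² dx = 0.65512, and ∫χ*·x³·χ dx = 1.1783, so ⟨x³⟩ = 1.1783 / 0.65512.
⟨x³⟩ = 1.7986.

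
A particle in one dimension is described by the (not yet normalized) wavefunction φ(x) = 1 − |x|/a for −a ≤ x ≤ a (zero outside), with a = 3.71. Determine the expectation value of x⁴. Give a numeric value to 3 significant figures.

5.41

⟨x⁴⟩ = ∫ x⁴·|φ|² dx / ∫|φ|² dx (integrals over the domain).
φ is even, so ∫ over [−a, a] = 2∫₀ᵃ with φ = 1 − x/a there: ∫₀ᵃ (1 − x/a)² dx = a/3, ∫₀ᵃ x²(1 − x/a)² dx = a³/30, ∫₀ᵃ x⁴(1 − x/a)² dx = a⁵/105.
State is unnormalized: ∫|φ|² dx = 2.4733, and ∫φ*·x⁴·φ dx = 13.388, so ⟨x⁴⟩ = 13.388 / 2.4733.
⟨x⁴⟩ = 5.4129.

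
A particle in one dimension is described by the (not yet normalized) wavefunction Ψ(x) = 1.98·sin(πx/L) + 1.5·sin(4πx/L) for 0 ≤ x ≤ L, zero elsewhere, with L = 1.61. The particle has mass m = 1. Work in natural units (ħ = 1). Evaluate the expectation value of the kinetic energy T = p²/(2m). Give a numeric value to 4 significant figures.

T = −(ħ²/2m) d²/dx², so ⟨T⟩ = −(ħ²/2m) ∫ Ψ*·Ψ'' dx / ∫|Ψ|² dx; with m = 1.
d²/dx² sin(jπx/L) = −(jπ/L)²·sin(jπx/L); on 0 ≤ x ≤ L, ∫sin²(jπx/L) dx = L/2 and ∫sin(jπx/L)·sin(lπx/L) dx = 0 for j ≠ l, so only diagonal terms survive in ∫|Ψ|² and ∫Ψ·Ψ″; ∫Ψ·Ψ′ dx = [Ψ²/2] between the walls = 0.
State is unnormalized: ∫|Ψ|² dx = 4.9672, and ∫Ψ*·(−ħ²/2m · Ψ'') dx = 61.180, so ⟨T⟩ = 61.180 / 4.9672.
⟨T⟩ = 12.317.

12.32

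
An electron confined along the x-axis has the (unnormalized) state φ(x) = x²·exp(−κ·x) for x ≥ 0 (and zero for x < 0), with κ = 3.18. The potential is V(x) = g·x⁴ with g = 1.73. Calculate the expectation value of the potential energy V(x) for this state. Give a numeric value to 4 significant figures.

⟨V⟩ = ∫ V(x)·|φ|² dx / ∫|φ|² dx.
Every integrand reduces to terms xʲ·e^(−2κx) on [0, ∞); use ∫₀^∞ xʲ·e^(−2κx) dx = j!/(2κ)^(j+1).
State is unnormalized: ∫|φ|² dx = 0.0023064, and ∫φ*·V(x)·φ dx = 0.0040969, so ⟨V⟩ = 0.0040969 / 0.0023064.
⟨V⟩ = 1.7763.

1.776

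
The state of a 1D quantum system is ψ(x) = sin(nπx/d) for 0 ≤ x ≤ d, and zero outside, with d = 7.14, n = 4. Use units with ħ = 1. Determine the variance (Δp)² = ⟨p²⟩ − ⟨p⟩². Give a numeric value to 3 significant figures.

3.10

Compute ⟨p⟩ and ⟨p²⟩ separately; (Δp)² = ⟨p²⟩ − ⟨p⟩².
d/dx sin(nπx/d) = (nπ/d)·cos(nπx/d) and d²/dx² sin(nπx/d) = −(nπ/d)²·sin(nπx/d); on 0 ≤ x ≤ d, ∫sin²(nπx/d) dx = d/2 and ∫sin(nπx/d)·cos(nπx/d) dx = 0.
Normalization: ∫|ψ|² dx = 3.5700.
⟨p⟩ = 0.0000 and ⟨p²⟩ = 3.0976.
(Δp)² = 3.0976 − (0.0000)² = 3.0976.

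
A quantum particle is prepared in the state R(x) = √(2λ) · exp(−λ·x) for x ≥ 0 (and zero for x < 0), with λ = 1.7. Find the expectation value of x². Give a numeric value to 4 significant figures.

0.1730

⟨x²⟩ = ∫ x²·|R|² dx (integrals over the domain).
Every integrand reduces to terms xʲ·e^(−2λx) on [0, ∞); use ∫₀^∞ xʲ·e^(−2λx) dx = j!/(2λ)^(j+1).
⟨x²⟩ = 0.17301.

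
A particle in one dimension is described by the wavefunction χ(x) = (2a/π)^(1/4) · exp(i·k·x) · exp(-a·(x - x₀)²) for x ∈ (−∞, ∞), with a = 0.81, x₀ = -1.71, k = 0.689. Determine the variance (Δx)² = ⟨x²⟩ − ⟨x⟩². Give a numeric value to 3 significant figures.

0.309

Compute ⟨x⟩ and ⟨x²⟩ separately, then (Δx)² = ⟨x²⟩ − ⟨x⟩².
Gaussian moments (u = x − x₀): ∫u^(2j)·e^(−2au²) du = (2j−1)!!/(4a)^j · √(π/(2a)), odd powers integrate to 0; here √(π/(2a)) = 1.3926.
⟨x⟩ = -1.7100 and ⟨x²⟩ = 3.2327.
(Δx)² = 3.2327 − (-1.7100)² = 0.30864.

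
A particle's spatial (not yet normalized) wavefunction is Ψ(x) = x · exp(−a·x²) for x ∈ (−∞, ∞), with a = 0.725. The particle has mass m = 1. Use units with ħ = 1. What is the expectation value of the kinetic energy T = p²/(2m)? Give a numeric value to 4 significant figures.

1.088

T = −(ħ²/2m) d²/dx², so ⟨T⟩ = −(ħ²/2m) ∫ Ψ*·Ψ'' dx / ∫|Ψ|² dx; with m = 1.
Expand each integrand as polynomial × e^(−2ax²) and use ∫x^(2j)·e^(−2ax²) dx = (2j−1)!!/(4a)^j · √(π/(2a)), odd powers → 0; here √(π/(2a)) = 1.4719. Differentiate with the product rule, d/dx e^(−ax²) = −2ax·e^(−ax²).
State is unnormalized: ∫|Ψ|² dx = 0.50757, and ∫Ψ*·(−ħ²/2m · Ψ'') dx = 0.55198, so ⟨T⟩ = 0.55198 / 0.50757.
⟨T⟩ = 1.0875.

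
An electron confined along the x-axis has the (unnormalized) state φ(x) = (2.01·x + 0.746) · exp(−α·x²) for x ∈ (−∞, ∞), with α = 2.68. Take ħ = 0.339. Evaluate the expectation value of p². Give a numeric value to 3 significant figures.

0.557

p² φ = −ħ² d²φ/dx²; ⟨p²⟩ = −ħ² ∫ φ*·φ'' dx / ∫|φ|² dx.
Expand each integrand as polynomial × e^(−2αx²) and use ∫x^(2j)·e^(−2αx²) dx = (2j−1)!!/(4α)^j · √(π/(2α)), odd powers → 0; here √(π/(2α)) = 0.76558. Differentiate with the product rule, d/dx e^(−αx²) = −2αx·e^(−αx²).
State is unnormalized: ∫|φ|² dx = 0.71459, and ∫φ*·(−ħ² φ'') dx = 0.39781, so ⟨p²⟩ = 0.39781 / 0.71459.
⟨p²⟩ = 0.55670.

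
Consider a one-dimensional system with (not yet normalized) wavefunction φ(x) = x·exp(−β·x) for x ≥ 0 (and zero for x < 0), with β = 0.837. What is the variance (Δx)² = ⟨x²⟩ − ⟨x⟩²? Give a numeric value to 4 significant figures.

Compute ⟨x⟩ and ⟨x²⟩ separately, then (Δx)² = ⟨x²⟩ − ⟨x⟩².
Every integrand reduces to terms xʲ·e^(−2βx) on [0, ∞); use ∫₀^∞ xʲ·e^(−2βx) dx = j!/(2β)^(j+1).
Normalization: ∫|φ|² dx = 0.42635.
⟨x⟩ = 1.7921 and ⟨x²⟩ = 4.2822.
(Δx)² = 4.2822 − (1.7921)² = 1.0706.

1.071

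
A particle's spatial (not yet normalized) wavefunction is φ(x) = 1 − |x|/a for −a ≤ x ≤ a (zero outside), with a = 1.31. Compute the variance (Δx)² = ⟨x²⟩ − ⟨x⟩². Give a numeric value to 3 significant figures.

Compute ⟨x⟩ and ⟨x²⟩ separately, then (Δx)² = ⟨x²⟩ − ⟨x⟩².
φ is even, so ∫ over [−a, a] = 2∫₀ᵃ with φ = 1 − x/a there: ∫₀ᵃ (1 − x/a)² dx = a/3, ∫₀ᵃ x²(1 − x/a)² dx = a³/30, ∫₀ᵃ x⁴(1 − x/a)² dx = a⁵/105.
Normalization: ∫|φ|² dx = 0.87333.
⟨x⟩ = 0.0000 and ⟨x²⟩ = 0.17161.
(Δx)² = 0.17161 − (0.0000)² = 0.17161.

0.172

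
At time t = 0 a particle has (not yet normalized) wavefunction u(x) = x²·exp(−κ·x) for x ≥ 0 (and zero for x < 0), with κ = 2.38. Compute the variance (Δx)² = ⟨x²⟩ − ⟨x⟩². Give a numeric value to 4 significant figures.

0.2207

Compute ⟨x⟩ and ⟨x²⟩ separately, then (Δx)² = ⟨x²⟩ − ⟨x⟩².
Every integrand reduces to terms xʲ·e^(−2κx) on [0, ∞); use ∫₀^∞ xʲ·e^(−2κx) dx = j!/(2κ)^(j+1).
Normalization: ∫|u|² dx = 0.0098215.
⟨x⟩ = 1.0504 and ⟨x²⟩ = 1.3241.
(Δx)² = 1.3241 − (1.0504)² = 0.22068.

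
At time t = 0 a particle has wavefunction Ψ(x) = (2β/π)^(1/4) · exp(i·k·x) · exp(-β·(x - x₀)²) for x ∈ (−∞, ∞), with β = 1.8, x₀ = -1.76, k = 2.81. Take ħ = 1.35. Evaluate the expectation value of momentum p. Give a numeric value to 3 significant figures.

3.79

p Ψ = −iħ dΨ/dx; then ⟨p⟩ = ∫ Ψ*·(pΨ) dx.
Gaussian moments (u = x − x₀): ∫u^(2j)·e^(−2βu²) du = (2j−1)!!/(4β)^j · √(π/(2β)), odd powers integrate to 0; here √(π/(2β)) = 0.93417. Derivatives: Ψ′ = (ik − 2βu)·Ψ, Ψ″ = ((ik − 2βu)² − 2β)·Ψ; the odd-in-u pieces drop out.
⟨p⟩ = 3.7935.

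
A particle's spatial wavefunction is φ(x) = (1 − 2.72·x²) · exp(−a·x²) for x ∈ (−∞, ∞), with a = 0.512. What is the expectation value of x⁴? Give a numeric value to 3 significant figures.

9.73

⟨x⁴⟩ = ∫ x⁴·|φ|² dx / ∫|φ|² dx (integrals over the domain).
Expand each integrand as polynomial × e^(−2ax²) and use ∫x^(2j)·e^(−2ax²) dx = (2j−1)!!/(4a)^j · √(π/(2a)), odd powers → 0; here √(π/(2a)) = 1.7516.
State is unnormalized: ∫|φ|² dx = 6.3678, and ∫φ*·x⁴·φ dx = 61.959, so ⟨x⁴⟩ = 61.959 / 6.3678.
⟨x⁴⟩ = 9.7300.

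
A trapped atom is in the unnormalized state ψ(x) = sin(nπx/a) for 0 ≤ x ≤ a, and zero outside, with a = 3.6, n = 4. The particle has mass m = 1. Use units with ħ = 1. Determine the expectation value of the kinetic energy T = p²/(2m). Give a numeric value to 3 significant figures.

6.09

T = −(ħ²/2m) d²/dx², so ⟨T⟩ = −(ħ²/2m) ∫ ψ*·ψ'' dx / ∫|ψ|² dx; with m = 1.
d/dx sin(nπx/a) = (nπ/a)·cos(nπx/a) and d²/dx² sin(nπx/a) = −(nπ/a)²·sin(nπx/a); on 0 ≤ x ≤ a, ∫sin²(nπx/a) dx = a/2 and ∫sin(nπx/a)·cos(nπx/a) dx = 0.
State is unnormalized: ∫|ψ|² dx = 1.8000, and ∫ψ*·(−ħ²/2m · ψ'') dx = 10.966, so ⟨T⟩ = 10.966 / 1.8000.
⟨T⟩ = 6.0923.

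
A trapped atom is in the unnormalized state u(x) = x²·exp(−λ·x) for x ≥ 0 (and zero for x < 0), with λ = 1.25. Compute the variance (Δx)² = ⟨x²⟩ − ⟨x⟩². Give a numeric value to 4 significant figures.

Compute ⟨x⟩ and ⟨x²⟩ separately, then (Δx)² = ⟨x²⟩ − ⟨x⟩².
Every integrand reduces to terms xʲ·e^(−2λx) on [0, ∞); use ∫₀^∞ xʲ·e^(−2λx) dx = j!/(2λ)^(j+1).
Normalization: ∫|u|² dx = 0.24576.
⟨x⟩ = 2.0000 and ⟨x²⟩ = 4.8000.
(Δx)² = 4.8000 − (2.0000)² = 0.80000.

0.8000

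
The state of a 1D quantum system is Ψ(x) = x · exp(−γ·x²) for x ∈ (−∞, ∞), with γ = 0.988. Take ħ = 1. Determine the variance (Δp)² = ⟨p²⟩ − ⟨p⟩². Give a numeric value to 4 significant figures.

2.964

Compute ⟨p⟩ and ⟨p²⟩ separately; (Δp)² = ⟨p²⟩ − ⟨p⟩².
Expand each integrand as polynomial × e^(−2γx²) and use ∫x^(2j)·e^(−2γx²) dx = (2j−1)!!/(4γ)^j · √(π/(2γ)), odd powers → 0; here √(π/(2γ)) = 1.2609. Differentiate with the product rule, d/dx e^(−γx²) = −2γx·e^(−γx²).
Normalization: ∫|Ψ|² dx = 0.31905.
⟨p⟩ = 0.0000 and ⟨p²⟩ = 2.9640.
(Δp)² = 2.9640 − (0.0000)² = 2.9640.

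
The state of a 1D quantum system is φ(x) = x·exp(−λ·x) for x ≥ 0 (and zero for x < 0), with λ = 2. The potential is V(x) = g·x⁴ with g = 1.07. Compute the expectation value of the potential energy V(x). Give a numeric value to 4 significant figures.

1.505

⟨V⟩ = ∫ V(x)·|φ|² dx / ∫|φ|² dx.
Every integrand reduces to terms xʲ·e^(−2λx) on [0, ∞); use ∫₀^∞ xʲ·e^(−2λx) dx = j!/(2λ)^(j+1).
State is unnormalized: ∫|φ|² dx = 0.031250, and ∫φ*·V(x)·φ dx = 0.047021, so ⟨V⟩ = 0.047021 / 0.031250.
⟨V⟩ = 1.5047.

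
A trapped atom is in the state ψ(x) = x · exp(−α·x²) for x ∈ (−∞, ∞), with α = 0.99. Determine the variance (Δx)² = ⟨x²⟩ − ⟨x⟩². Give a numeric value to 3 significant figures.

0.758

Compute ⟨x⟩ and ⟨x²⟩ separately, then (Δx)² = ⟨x²⟩ − ⟨x⟩².
Expand each integrand as polynomial × e^(−2αx²) and use ∫x^(2j)·e^(−2αx²) dx = (2j−1)!!/(4α)^j · √(π/(2α)), odd powers → 0; here √(π/(2α)) = 1.2596.
Normalization: ∫|ψ|² dx = 0.31809.
⟨x⟩ = 0.0000 and ⟨x²⟩ = 0.75758.
(Δx)² = 0.75758 − (0.0000)² = 0.75758.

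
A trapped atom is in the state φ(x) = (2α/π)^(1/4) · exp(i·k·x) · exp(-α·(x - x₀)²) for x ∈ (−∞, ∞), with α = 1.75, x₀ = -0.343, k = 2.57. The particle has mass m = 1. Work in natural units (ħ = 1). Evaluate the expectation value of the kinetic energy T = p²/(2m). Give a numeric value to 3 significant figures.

T = −(ħ²/2m) d²/dx², so ⟨T⟩ = −(ħ²/2m) ∫ φ*·φ'' dx; with m = 1.
Gaussian moments (u = x − x₀): ∫u^(2j)·e^(−2αu²) du = (2j−1)!!/(4α)^j · √(π/(2α)), odd powers integrate to 0; here √(π/(2α)) = 0.94742. Derivatives: φ′ = (ik − 2αu)·φ, φ″ = ((ik − 2αu)² − 2α)·φ; the odd-in-u pieces drop out.
⟨T⟩ = 4.1775.

4.18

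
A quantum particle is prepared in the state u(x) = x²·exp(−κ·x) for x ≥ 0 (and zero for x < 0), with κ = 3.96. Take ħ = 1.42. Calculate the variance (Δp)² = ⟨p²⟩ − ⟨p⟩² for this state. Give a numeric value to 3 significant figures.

Compute ⟨p⟩ and ⟨p²⟩ separately; (Δp)² = ⟨p²⟩ − ⟨p⟩².
Differentiate x²·exp(−κ·x) with the product rule; every integrand then reduces to terms xʲ·e^(−2κx) on [0, ∞), with ∫₀^∞ xʲ·e^(−2κx) dx = j!/(2κ)^(j+1).
Normalization: ∫|u|² dx = 0.00077017.
⟨p⟩ = 0.0000 and ⟨p²⟩ = 10.540.
(Δp)² = 10.540 − (0.0000)² = 10.540.

10.5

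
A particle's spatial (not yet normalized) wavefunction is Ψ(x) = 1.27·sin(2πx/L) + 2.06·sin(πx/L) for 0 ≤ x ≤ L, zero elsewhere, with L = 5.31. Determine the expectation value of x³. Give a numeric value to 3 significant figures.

8.54

⟨x³⟩ = ∫ x³·|Ψ|² dx / ∫|Ψ|² dx (integrals over the domain).
On 0 ≤ x ≤ L (j ≠ l): ∫sin²(jπx/L) dx = L/2, ∫sin(jπx/L)·sin(lπx/L) dx = 0; diagonal moments ∫x·sin²(jπx/L) dx = L²/4, ∫x²·sin²(jπx/L) dx = L³·(1/6 − 1/(4j²π²)); cross terms ∫x·sin(jπx/L)·sin(lπx/L) dx = 0 for j + l even and −4jlL²/(π²(j² − l²)²) for j + l odd, ∫x²·sin(jπx/L)·sin(lπx/L) dx = (−1)^(j+l)·4jlL³/(π²(j² − l²)²); higher powers the same way via product-to-sum and parts.
State is unnormalized: ∫|Ψ|² dx = 15.549, and ∫Ψ*·x³·Ψ dx = 132.73, so ⟨x³⟩ = 132.73 / 15.549.
⟨x³⟩ = 8.5361.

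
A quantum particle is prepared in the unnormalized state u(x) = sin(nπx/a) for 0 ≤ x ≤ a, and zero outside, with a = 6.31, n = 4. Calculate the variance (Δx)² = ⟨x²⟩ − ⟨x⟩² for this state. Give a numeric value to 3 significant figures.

3.19

Compute ⟨x⟩ and ⟨x²⟩ separately, then (Δx)² = ⟨x²⟩ − ⟨x⟩².
With sin²θ = (1 − cos2θ)/2 on 0 ≤ x ≤ a: ∫sin²(nπx/a) dx = a/2, ∫x·sin²(nπx/a) dx = a²/4, ∫x²·sin²(nπx/a) dx = a³·(1/6 − 1/(4n²π²)); higher powers xᵏ the same way, integrating xᵏ·cos(2nπx/a) by parts.
Normalization: ∫|u|² dx = 3.1550.
⟨x⟩ = 3.1550 and ⟨x²⟩ = 13.146.
(Δx)² = 13.146 − (3.1550)² = 3.1919.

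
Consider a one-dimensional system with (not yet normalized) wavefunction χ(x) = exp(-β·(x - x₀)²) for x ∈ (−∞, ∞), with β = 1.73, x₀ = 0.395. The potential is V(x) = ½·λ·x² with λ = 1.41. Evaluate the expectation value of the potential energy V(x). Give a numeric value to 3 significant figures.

⟨V⟩ = ∫ V(x)·|χ|² dx / ∫|χ|² dx.
Gaussian moments (u = x − x₀): ∫u^(2j)·e^(−2βu²) du = (2j−1)!!/(4β)^j · √(π/(2β)), odd powers integrate to 0; here √(π/(2β)) = 0.95288.
State is unnormalized: ∫|χ|² dx = 0.95288, and ∫χ*·V(x)·χ dx = 0.20189, so ⟨V⟩ = 0.20189 / 0.95288.
⟨V⟩ = 0.21188.

0.212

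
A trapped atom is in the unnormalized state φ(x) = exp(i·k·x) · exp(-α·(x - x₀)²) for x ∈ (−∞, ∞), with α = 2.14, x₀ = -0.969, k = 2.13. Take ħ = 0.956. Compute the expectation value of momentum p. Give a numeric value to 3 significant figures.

2.04

p φ = −iħ dφ/dx; then ⟨p⟩ = ∫ φ*·(pφ) dx / ∫|φ|² dx.
Gaussian moments (u = x − x₀): ∫u^(2j)·e^(−2αu²) du = (2j−1)!!/(4α)^j · √(π/(2α)), odd powers integrate to 0; here √(π/(2α)) = 0.85675. Derivatives: φ′ = (ik − 2αu)·φ, φ″ = ((ik − 2αu)² − 2α)·φ; the odd-in-u pieces drop out.
State is unnormalized: ∫|φ|² dx = 0.85675, and ∫φ*·(−iħ φ') dx = 1.7446, so ⟨p⟩ = 1.7446 / 0.85675.
⟨p⟩ = 2.0363.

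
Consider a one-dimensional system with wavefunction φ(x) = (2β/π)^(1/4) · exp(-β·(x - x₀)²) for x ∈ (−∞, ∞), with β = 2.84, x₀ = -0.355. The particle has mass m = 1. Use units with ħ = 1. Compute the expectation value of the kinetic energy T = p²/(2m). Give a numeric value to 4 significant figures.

1.420

T = −(ħ²/2m) d²/dx², so ⟨T⟩ = −(ħ²/2m) ∫ φ*·φ'' dx; with m = 1.
Gaussian moments (u = x − x₀): ∫u^(2j)·e^(−2βu²) du = (2j−1)!!/(4β)^j · √(π/(2β)), odd powers integrate to 0; here √(π/(2β)) = 0.74371. Derivatives: d/dx e^(−βu²) = −2βu·e^(−βu²), d²/dx² e^(−βu²) = (4β²u² − 2β)·e^(−βu²).
⟨T⟩ = 1.4200.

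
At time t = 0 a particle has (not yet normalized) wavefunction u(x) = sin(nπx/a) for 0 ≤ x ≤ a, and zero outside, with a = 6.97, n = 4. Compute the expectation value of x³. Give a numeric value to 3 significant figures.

⟨x³⟩ = ∫ x³·|u|² dx / ∫|u|² dx (integrals over the domain).
With sin²θ = (1 − cos2θ)/2 on 0 ≤ x ≤ a: ∫sin²(nπx/a) dx = a/2, ∫x·sin²(nπx/a) dx = a²/4, ∫x²·sin²(nπx/a) dx = a³·(1/6 − 1/(4n²π²)); higher powers xᵏ the same way, integrating xᵏ·cos(2nπx/a) by parts.
State is unnormalized: ∫|u|² dx = 3.4850, and ∫u*·x³·u dx = 289.41, so ⟨x³⟩ = 289.41 / 3.4850.
⟨x³⟩ = 83.044.

83.0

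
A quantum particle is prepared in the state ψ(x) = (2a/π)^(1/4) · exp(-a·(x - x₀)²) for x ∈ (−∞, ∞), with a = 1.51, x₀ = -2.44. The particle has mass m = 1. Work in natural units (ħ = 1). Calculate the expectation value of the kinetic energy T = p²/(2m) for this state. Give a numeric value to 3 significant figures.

T = −(ħ²/2m) d²/dx², so ⟨T⟩ = −(ħ²/2m) ∫ ψ*·ψ'' dx; with m = 1.
Gaussian moments (u = x − x₀): ∫u^(2j)·e^(−2au²) du = (2j−1)!!/(4a)^j · √(π/(2a)), odd powers integrate to 0; here √(π/(2a)) = 1.0199. Derivatives: d/dx e^(−au²) = −2au·e^(−au²), d²/dx² e^(−au²) = (4a²u² − 2a)·e^(−au²).
⟨T⟩ = 0.75500.

0.755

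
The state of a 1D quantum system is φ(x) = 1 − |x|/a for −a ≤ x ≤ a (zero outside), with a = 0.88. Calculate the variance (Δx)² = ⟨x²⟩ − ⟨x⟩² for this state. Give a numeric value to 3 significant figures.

Compute ⟨x⟩ and ⟨x²⟩ separately, then (Δx)² = ⟨x²⟩ − ⟨x⟩².
φ is even, so ∫ over [−a, a] = 2∫₀ᵃ with φ = 1 − x/a there: ∫₀ᵃ (1 − x/a)² dx = a/3, ∫₀ᵃ x²(1 − x/a)² dx = a³/30, ∫₀ᵃ x⁴(1 − x/a)² dx = a⁵/105.
Normalization: ∫|φ|² dx = 0.58667.
⟨x⟩ = 0.0000 and ⟨x²⟩ = 0.077440.
(Δx)² = 0.077440 − (0.0000)² = 0.077440.

0.0774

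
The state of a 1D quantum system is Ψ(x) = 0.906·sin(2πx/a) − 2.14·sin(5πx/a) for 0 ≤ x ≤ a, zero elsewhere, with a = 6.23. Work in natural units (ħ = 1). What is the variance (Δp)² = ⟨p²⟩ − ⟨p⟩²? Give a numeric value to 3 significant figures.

5.55

Compute ⟨p⟩ and ⟨p²⟩ separately; (Δp)² = ⟨p²⟩ − ⟨p⟩².
d²/dx² sin(jπx/a) = −(jπ/a)²·sin(jπx/a); on 0 ≤ x ≤ a, ∫sin²(jπx/a) dx = a/2 and ∫sin(jπx/a)·sin(lπx/a) dx = 0 for j ≠ l, so only diagonal terms survive in ∫|Ψ|² and ∫Ψ·Ψ″; ∫Ψ·Ψ′ dx = [Ψ²/2] between the walls = 0.
Normalization: ∫|Ψ|² dx = 16.822.
⟨p⟩ = 0.0000 and ⟨p²⟩ = 5.5455.
(Δp)² = 5.5455 − (0.0000)² = 5.5455.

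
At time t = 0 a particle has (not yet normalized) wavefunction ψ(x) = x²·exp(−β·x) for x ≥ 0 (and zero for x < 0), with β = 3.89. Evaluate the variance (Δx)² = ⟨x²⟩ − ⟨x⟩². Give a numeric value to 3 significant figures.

Compute ⟨x⟩ and ⟨x²⟩ separately, then (Δx)² = ⟨x²⟩ − ⟨x⟩².
Every integrand reduces to terms xʲ·e^(−2βx) on [0, ∞); use ∫₀^∞ xʲ·e^(−2βx) dx = j!/(2β)^(j+1).
Normalization: ∫|ψ|² dx = 0.00084200.
⟨x⟩ = 0.64267 and ⟨x²⟩ = 0.49564.
(Δx)² = 0.49564 − (0.64267)² = 0.082606.

0.0826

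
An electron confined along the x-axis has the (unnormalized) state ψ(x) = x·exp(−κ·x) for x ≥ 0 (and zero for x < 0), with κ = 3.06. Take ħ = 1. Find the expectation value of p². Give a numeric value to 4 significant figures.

p² ψ = −ħ² d²ψ/dx²; ⟨p²⟩ = −ħ² ∫ ψ*·ψ'' dx / ∫|ψ|² dx.
Differentiate x·exp(−κ·x) with the product rule; every integrand then reduces to terms xʲ·e^(−2κx) on [0, ∞), with ∫₀^∞ xʲ·e^(−2κx) dx = j!/(2κ)^(j+1).
State is unnormalized: ∫|ψ|² dx = 0.0087252, and ∫ψ*·(−ħ² ψ'') dx = 0.081699, so ⟨p²⟩ = 0.081699 / 0.0087252.
⟨p²⟩ = 9.3636.

9.364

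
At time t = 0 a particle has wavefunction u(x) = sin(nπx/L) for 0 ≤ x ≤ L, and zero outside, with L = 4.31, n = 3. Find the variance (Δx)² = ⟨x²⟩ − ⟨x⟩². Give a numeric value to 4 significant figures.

Compute ⟨x⟩ and ⟨x²⟩ separately, then (Δx)² = ⟨x²⟩ − ⟨x⟩².
With sin²θ = (1 − cos2θ)/2 on 0 ≤ x ≤ L: ∫sin²(nπx/L) dx = L/2, ∫x·sin²(nπx/L) dx = L²/4, ∫x²·sin²(nπx/L) dx = L³·(1/6 − 1/(4n²π²)); higher powers xᵏ the same way, integrating xᵏ·cos(2nπx/L) by parts.
Normalization: ∫|u|² dx = 2.1550.
⟨x⟩ = 2.1550 and ⟨x²⟩ = 6.0875.
(Δx)² = 6.0875 − (2.1550)² = 1.4434.

1.443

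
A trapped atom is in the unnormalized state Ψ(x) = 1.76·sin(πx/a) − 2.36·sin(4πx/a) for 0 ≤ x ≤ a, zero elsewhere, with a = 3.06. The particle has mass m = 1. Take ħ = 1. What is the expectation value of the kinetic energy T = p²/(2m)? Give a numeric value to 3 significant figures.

T = −(ħ²/2m) d²/dx², so ⟨T⟩ = −(ħ²/2m) ∫ Ψ*·Ψ'' dx / ∫|Ψ|² dx; with m = 1.
d²/dx² sin(jπx/a) = −(jπ/a)²·sin(jπx/a); on 0 ≤ x ≤ a, ∫sin²(jπx/a) dx = a/2 and ∫sin(jπx/a)·sin(lπx/a) dx = 0 for j ≠ l, so only diagonal terms survive in ∫|Ψ|² and ∫Ψ·Ψ″; ∫Ψ·Ψ′ dx = [Ψ²/2] between the walls = 0.
State is unnormalized: ∫|Ψ|² dx = 13.261, and ∫Ψ*·(−ħ²/2m · Ψ'') dx = 74.354, so ⟨T⟩ = 74.354 / 13.261.
⟨T⟩ = 5.6070.

5.61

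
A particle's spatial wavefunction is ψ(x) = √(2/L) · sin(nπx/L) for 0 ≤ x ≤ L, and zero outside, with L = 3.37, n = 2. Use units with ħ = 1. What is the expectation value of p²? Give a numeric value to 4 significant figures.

p² ψ = −ħ² d²ψ/dx²; ⟨p²⟩ = −ħ² ∫ ψ*·ψ'' dx.
d/dx sin(nπx/L) = (nπ/L)·cos(nπx/L) and d²/dx² sin(nπx/L) = −(nπ/L)²·sin(nπx/L); on 0 ≤ x ≤ L, ∫sin²(nπx/L) dx = L/2 and ∫sin(nπx/L)·cos(nπx/L) dx = 0.
⟨p²⟩ = 3.4762.

3.476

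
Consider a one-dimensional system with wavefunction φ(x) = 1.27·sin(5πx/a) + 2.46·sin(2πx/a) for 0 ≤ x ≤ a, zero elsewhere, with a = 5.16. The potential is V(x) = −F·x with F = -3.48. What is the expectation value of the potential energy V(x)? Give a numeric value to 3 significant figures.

8.71

⟨V⟩ = ∫ V(x)·|φ|² dx / ∫|φ|² dx.
On 0 ≤ x ≤ a (j ≠ l): ∫sin²(jπx/a) dx = a/2, ∫sin(jπx/a)·sin(lπx/a) dx = 0; diagonal moments ∫x·sin²(jπx/a) dx = a²/4, ∫x²·sin²(jπx/a) dx = a³·(1/6 − 1/(4j²π²)); cross terms ∫x·sin(jπx/a)·sin(lπx/a) dx = 0 for j + l even and −4jla²/(π²(j² − l²)²) for j + l odd, ∫x²·sin(jπx/a)·sin(lπx/a) dx = (−1)^(j+l)·4jla³/(π²(j² − l²)²); higher powers the same way via product-to-sum and parts.
State is unnormalized: ∫|φ|² dx = 19.774, and ∫φ*·V(x)·φ dx = 172.22, so ⟨V⟩ = 172.22 / 19.774.
⟨V⟩ = 8.7093.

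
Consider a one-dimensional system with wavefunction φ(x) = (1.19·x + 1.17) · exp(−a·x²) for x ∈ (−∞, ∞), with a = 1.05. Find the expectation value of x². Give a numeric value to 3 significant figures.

0.332

⟨x²⟩ = ∫ x²·|φ|² dx / ∫|φ|² dx (integrals over the domain).
Expand each integrand as polynomial × e^(−2ax²) and use ∫x^(2j)·e^(−2ax²) dx = (2j−1)!!/(4a)^j · √(π/(2a)), odd powers → 0; here √(π/(2a)) = 1.2231.
State is unnormalized: ∫|φ|² dx = 2.0867, and ∫φ*·x²·φ dx = 0.69321, so ⟨x²⟩ = 0.69321 / 2.0867.
⟨x²⟩ = 0.33220.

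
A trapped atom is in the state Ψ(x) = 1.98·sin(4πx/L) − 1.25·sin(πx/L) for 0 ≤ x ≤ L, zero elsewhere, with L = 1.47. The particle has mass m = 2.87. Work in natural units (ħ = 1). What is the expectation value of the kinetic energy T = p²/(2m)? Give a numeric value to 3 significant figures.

T = −(ħ²/2m) d²/dx², so ⟨T⟩ = −(ħ²/2m) ∫ Ψ*·Ψ'' dx / ∫|Ψ|² dx; with m = 2.87.
d²/dx² sin(jπx/L) = −(jπ/L)²·sin(jπx/L); on 0 ≤ x ≤ L, ∫sin²(jπx/L) dx = L/2 and ∫sin(jπx/L)·sin(lπx/L) dx = 0 for j ≠ l, so only diagonal terms survive in ∫|Ψ|² and ∫Ψ·Ψ″; ∫Ψ·Ψ′ dx = [Ψ²/2] between the walls = 0.
State is unnormalized: ∫|Ψ|² dx = 4.0299, and ∫Ψ*·(−ħ²/2m · Ψ'') dx = 37.599, so ⟨T⟩ = 37.599 / 4.0299.
⟨T⟩ = 9.3299.

9.33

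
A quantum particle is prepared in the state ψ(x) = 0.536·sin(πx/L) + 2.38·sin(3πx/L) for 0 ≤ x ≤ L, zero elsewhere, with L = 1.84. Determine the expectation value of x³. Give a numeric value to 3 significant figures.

1.64

⟨x³⟩ = ∫ x³·|ψ|² dx / ∫|ψ|² dx (integrals over the domain).
On 0 ≤ x ≤ L (j ≠ l): ∫sin²(jπx/L) dx = L/2, ∫sin(jπx/L)·sin(lπx/L) dx = 0; diagonal moments ∫x·sin²(jπx/L) dx = L²/4, ∫x²·sin²(jπx/L) dx = L³·(1/6 − 1/(4j²π²)); cross terms ∫x·sin(jπx/L)·sin(lπx/L) dx = 0 for j + l even and −4jlL²/(π²(j² − l²)²) for j + l odd, ∫x²·sin(jπx/L)·sin(lπx/L) dx = (−1)^(j+l)·4jlL³/(π²(j² − l²)²); higher powers the same way via product-to-sum and parts.
State is unnormalized: ∫|ψ|² dx = 5.4756, and ∫ψ*·x³·ψ dx = 8.9616, so ⟨x³⟩ = 8.9616 / 5.4756.
⟨x³⟩ = 1.6367.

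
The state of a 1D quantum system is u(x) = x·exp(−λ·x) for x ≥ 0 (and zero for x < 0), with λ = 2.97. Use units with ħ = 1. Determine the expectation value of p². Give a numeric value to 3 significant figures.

p² u = −ħ² d²u/dx²; ⟨p²⟩ = −ħ² ∫ u*·u'' dx / ∫|u|² dx.
Differentiate x·exp(−λ·x) with the product rule; every integrand then reduces to terms xʲ·e^(−2λx) on [0, ∞), with ∫₀^∞ xʲ·e^(−2λx) dx = j!/(2λ)^(j+1).
State is unnormalized: ∫|u|² dx = 0.0095427, and ∫u*·(−ħ² u'') dx = 0.084175, so ⟨p²⟩ = 0.084175 / 0.0095427.
⟨p²⟩ = 8.8209.

8.82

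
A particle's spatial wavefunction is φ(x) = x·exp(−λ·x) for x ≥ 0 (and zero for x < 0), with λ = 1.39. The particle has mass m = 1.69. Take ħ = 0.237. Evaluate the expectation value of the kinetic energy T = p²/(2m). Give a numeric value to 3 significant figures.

T = −(ħ²/2m) d²/dx², so ⟨T⟩ = −(ħ²/2m) ∫ φ*·φ'' dx / ∫|φ|² dx; with m = 1.69.
Differentiate x·exp(−λ·x) with the product rule; every integrand then reduces to terms xʲ·e^(−2λx) on [0, ∞), with ∫₀^∞ xʲ·e^(−2λx) dx = j!/(2λ)^(j+1).
State is unnormalized: ∫|φ|² dx = 0.093088, and ∫φ*·(−ħ²/2m · φ'') dx = 0.0029889, so ⟨T⟩ = 0.0029889 / 0.093088.
⟨T⟩ = 0.032108.

0.0321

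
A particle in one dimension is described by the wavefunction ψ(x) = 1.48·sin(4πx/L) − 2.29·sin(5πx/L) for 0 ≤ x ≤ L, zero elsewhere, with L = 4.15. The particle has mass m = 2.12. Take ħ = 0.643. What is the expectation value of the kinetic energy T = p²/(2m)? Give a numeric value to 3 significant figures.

T = −(ħ²/2m) d²/dx², so ⟨T⟩ = −(ħ²/2m) ∫ ψ*·ψ'' dx / ∫|ψ|² dx; with m = 2.12.
d²/dx² sin(jπx/L) = −(jπ/L)²·sin(jπx/L); on 0 ≤ x ≤ L, ∫sin²(jπx/L) dx = L/2 and ∫sin(jπx/L)·sin(lπx/L) dx = 0 for j ≠ l, so only diagonal terms survive in ∫|ψ|² and ∫ψ·ψ″; ∫ψ·ψ′ dx = [ψ²/2] between the walls = 0.
State is unnormalized: ∫|ψ|² dx = 15.427, and ∫ψ*·(−ħ²/2m · ψ'') dx = 19.265, so ⟨T⟩ = 19.265 / 15.427.
⟨T⟩ = 1.2488.

1.25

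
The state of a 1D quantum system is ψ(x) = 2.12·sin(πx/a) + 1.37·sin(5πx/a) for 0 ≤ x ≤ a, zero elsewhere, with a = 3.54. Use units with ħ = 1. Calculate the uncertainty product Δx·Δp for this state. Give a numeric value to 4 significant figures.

2.063

Δx = √(⟨x²⟩−⟨x⟩²), Δp = √(⟨p²⟩−⟨p⟩²).
On 0 ≤ x ≤ a (j ≠ l): ∫sin²(jπx/a) dx = a/2, ∫sin(jπx/a)·sin(lπx/a) dx = 0; diagonal moments ∫x·sin²(jπx/a) dx = a²/4, ∫x²·sin²(jπx/a) dx = a³·(1/6 − 1/(4j²π²)); cross terms ∫x·sin(jπx/a)·sin(lπx/a) dx = 0 for j + l even and −4jla²/(π²(j² − l²)²) for j + l odd, ∫x²·sin(jπx/a)·sin(lπx/a) dx = (−1)^(j+l)·4jla³/(π²(j² − l²)²); higher powers the same way via product-to-sum and parts. d²/dx² sin(jπx/a) = −(jπ/a)²·sin(jπx/a); on 0 ≤ x ≤ a, ∫sin²(jπx/a) dx = a/2 and ∫sin(jπx/a)·sin(lπx/a) dx = 0 for j ≠ l, so only diagonal terms survive in ∫|ψ|² and ∫ψ·ψ″; ∫ψ·ψ′ dx = [ψ²/2] between the walls = 0.
Normalization: ∫|ψ|² dx = 11.277.
⟨x⟩ = 1.7700, ⟨x²⟩ = 3.8023 ⇒ Δx = 0.81815.
⟨p⟩ = 0.0000, ⟨p²⟩ = 6.3558 ⇒ Δp = 2.5211.
Δx·Δp = 2.0626.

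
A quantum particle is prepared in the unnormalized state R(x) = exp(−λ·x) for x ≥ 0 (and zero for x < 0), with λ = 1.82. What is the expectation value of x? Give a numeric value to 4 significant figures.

0.2747

⟨x⟩ = ∫ x·|R|² dx / ∫|R|² dx (integrals over the domain).
Every integrand reduces to terms xʲ·e^(−2λx) on [0, ∞); use ∫₀^∞ xʲ·e^(−2λx) dx = j!/(2λ)^(j+1).
State is unnormalized: ∫|R|² dx = 0.27473, and ∫R*·x·R dx = 0.075474, so ⟨x⟩ = 0.075474 / 0.27473.
⟨x⟩ = 0.27473.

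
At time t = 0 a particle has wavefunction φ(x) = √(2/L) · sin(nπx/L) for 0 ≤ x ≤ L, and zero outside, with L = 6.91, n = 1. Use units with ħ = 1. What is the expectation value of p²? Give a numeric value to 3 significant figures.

0.207

p² φ = −ħ² d²φ/dx²; ⟨p²⟩ = −ħ² ∫ φ*·φ'' dx.
d/dx sin(nπx/L) = (nπ/L)·cos(nπx/L) and d²/dx² sin(nπx/L) = −(nπ/L)²·sin(nπx/L); on 0 ≤ x ≤ L, ∫sin²(nπx/L) dx = L/2 and ∫sin(nπx/L)·cos(nπx/L) dx = 0.
⟨p²⟩ = 0.20670.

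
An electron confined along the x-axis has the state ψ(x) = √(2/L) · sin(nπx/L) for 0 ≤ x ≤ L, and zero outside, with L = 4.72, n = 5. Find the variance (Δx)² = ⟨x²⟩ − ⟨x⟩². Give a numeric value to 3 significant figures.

1.81

Compute ⟨x⟩ and ⟨x²⟩ separately, then (Δx)² = ⟨x²⟩ − ⟨x⟩².
With sin²θ = (1 − cos2θ)/2 on 0 ≤ x ≤ L: ∫sin²(nπx/L) dx = L/2, ∫x·sin²(nπx/L) dx = L²/4, ∫x²·sin²(nπx/L) dx = L³·(1/6 − 1/(4n²π²)); higher powers xᵏ the same way, integrating xᵏ·cos(2nπx/L) by parts.
⟨x⟩ = 2.3600 and ⟨x²⟩ = 7.3810.
(Δx)² = 7.3810 − (2.3600)² = 1.8114.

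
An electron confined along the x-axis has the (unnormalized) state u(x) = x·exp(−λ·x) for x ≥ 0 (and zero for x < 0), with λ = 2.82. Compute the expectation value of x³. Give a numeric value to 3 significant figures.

⟨x³⟩ = ∫ x³·|u|² dx / ∫|u|² dx (integrals over the domain).
Every integrand reduces to terms xʲ·e^(−2λx) on [0, ∞); use ∫₀^∞ xʲ·e^(−2λx) dx = j!/(2λ)^(j+1).
State is unnormalized: ∫|u|² dx = 0.011148, and ∫u*·x³·u dx = 0.0037283, so ⟨x³⟩ = 0.0037283 / 0.011148.
⟨x³⟩ = 0.33444.

0.334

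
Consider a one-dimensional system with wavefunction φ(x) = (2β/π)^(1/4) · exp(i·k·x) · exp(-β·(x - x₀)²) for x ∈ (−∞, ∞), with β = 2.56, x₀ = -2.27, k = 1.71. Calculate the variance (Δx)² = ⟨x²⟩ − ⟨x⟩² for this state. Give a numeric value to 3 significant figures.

Compute ⟨x⟩ and ⟨x²⟩ separately, then (Δx)² = ⟨x²⟩ − ⟨x⟩².
Gaussian moments (u = x − x₀): ∫u^(2j)·e^(−2βu²) du = (2j−1)!!/(4β)^j · √(π/(2β)), odd powers integrate to 0; here √(π/(2β)) = 0.78332.
⟨x⟩ = -2.2700 and ⟨x²⟩ = 5.2506.
(Δx)² = 5.2506 − (-2.2700)² = 0.097656.

0.0977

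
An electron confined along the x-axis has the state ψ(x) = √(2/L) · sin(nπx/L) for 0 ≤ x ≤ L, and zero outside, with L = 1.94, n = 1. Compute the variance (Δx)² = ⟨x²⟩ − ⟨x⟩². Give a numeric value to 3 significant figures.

Compute ⟨x⟩ and ⟨x²⟩ separately, then (Δx)² = ⟨x²⟩ − ⟨x⟩².
With sin²θ = (1 − cos2θ)/2 on 0 ≤ x ≤ L: ∫sin²(nπx/L) dx = L/2, ∫x·sin²(nπx/L) dx = L²/4, ∫x²·sin²(nπx/L) dx = L³·(1/6 − 1/(4n²π²)); higher powers xᵏ the same way, integrating xᵏ·cos(2nπx/L) by parts.
⟨x⟩ = 0.97000 and ⟨x²⟩ = 1.0639.
(Δx)² = 1.0639 − (0.97000)² = 0.12297.

0.123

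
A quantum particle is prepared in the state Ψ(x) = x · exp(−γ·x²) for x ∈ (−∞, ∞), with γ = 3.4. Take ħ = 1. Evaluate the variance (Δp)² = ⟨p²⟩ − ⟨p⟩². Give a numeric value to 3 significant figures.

10.2

Compute ⟨p⟩ and ⟨p²⟩ separately; (Δp)² = ⟨p²⟩ − ⟨p⟩².
Expand each integrand as polynomial × e^(−2γx²) and use ∫x^(2j)·e^(−2γx²) dx = (2j−1)!!/(4γ)^j · √(π/(2γ)), odd powers → 0; here √(π/(2γ)) = 0.67971. Differentiate with the product rule, d/dx e^(−γx²) = −2γx·e^(−γx²).
Normalization: ∫|Ψ|² dx = 0.049978.
⟨p⟩ = 0.0000 and ⟨p²⟩ = 10.200.
(Δp)² = 10.200 − (0.0000)² = 10.200.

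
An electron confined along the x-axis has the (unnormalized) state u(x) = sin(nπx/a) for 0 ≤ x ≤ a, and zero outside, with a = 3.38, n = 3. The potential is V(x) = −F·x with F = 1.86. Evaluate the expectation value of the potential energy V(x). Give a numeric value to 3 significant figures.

-3.14

⟨V⟩ = ∫ V(x)·|u|² dx / ∫|u|² dx.
With sin²θ = (1 − cos2θ)/2 on 0 ≤ x ≤ a: ∫sin²(nπx/a) dx = a/2, ∫x·sin²(nπx/a) dx = a²/4, ∫x²·sin²(nπx/a) dx = a³·(1/6 − 1/(4n²π²)); higher powers xᵏ the same way, integrating xᵏ·cos(2nπx/a) by parts.
State is unnormalized: ∫|u|² dx = 1.6900, and ∫u*·V(x)·u dx = -5.3123, so ⟨V⟩ = -5.3123 / 1.6900.
⟨V⟩ = -3.1434.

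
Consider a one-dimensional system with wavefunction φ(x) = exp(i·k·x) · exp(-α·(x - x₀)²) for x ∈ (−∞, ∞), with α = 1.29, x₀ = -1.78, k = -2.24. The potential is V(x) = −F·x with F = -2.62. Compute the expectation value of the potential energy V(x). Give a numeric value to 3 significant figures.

⟨V⟩ = ∫ V(x)·|φ|² dx / ∫|φ|² dx.
Gaussian moments (u = x − x₀): ∫u^(2j)·e^(−2αu²) du = (2j−1)!!/(4α)^j · √(π/(2α)), odd powers integrate to 0; here √(π/(2α)) = 1.1035.
State is unnormalized: ∫|φ|² dx = 1.1035, and ∫φ*·V(x)·φ dx = -5.1462, so ⟨V⟩ = -5.1462 / 1.1035.
⟨V⟩ = -4.6636.

-4.66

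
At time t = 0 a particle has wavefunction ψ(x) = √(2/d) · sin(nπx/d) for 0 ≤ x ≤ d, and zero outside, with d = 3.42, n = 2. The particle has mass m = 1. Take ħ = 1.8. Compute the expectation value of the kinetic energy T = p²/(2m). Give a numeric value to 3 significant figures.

T = −(ħ²/2m) d²/dx², so ⟨T⟩ = −(ħ²/2m) ∫ ψ*·ψ'' dx; with m = 1.
d/dx sin(nπx/d) = (nπ/d)·cos(nπx/d) and d²/dx² sin(nπx/d) = −(nπ/d)²·sin(nπx/d); on 0 ≤ x ≤ d, ∫sin²(nπx/d) dx = d/2 and ∫sin(nπx/d)·cos(nπx/d) dx = 0.
⟨T⟩ = 5.4679.

5.47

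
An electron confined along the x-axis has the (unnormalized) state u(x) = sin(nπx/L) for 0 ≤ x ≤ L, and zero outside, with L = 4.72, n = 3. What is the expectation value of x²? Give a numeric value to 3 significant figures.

⟨x²⟩ = ∫ x²·|u|² dx / ∫|u|² dx (integrals over the domain).
With sin²θ = (1 − cos2θ)/2 on 0 ≤ x ≤ L: ∫sin²(nπx/L) dx = L/2, ∫x·sin²(nπx/L) dx = L²/4, ∫x²·sin²(nπx/L) dx = L³·(1/6 − 1/(4n²π²)); higher powers xᵏ the same way, integrating xᵏ·cos(2nπx/L) by parts.
State is unnormalized: ∫|u|² dx = 2.3600, and ∫u*·x²·u dx = 17.230, so ⟨x²⟩ = 17.230 / 2.3600.
⟨x²⟩ = 7.3007.

7.30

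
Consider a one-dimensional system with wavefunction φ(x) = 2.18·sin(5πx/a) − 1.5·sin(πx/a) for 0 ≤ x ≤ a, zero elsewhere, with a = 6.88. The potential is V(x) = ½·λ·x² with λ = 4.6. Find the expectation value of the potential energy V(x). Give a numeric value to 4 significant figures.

⟨V⟩ = ∫ V(x)·|φ|² dx / ∫|φ|² dx.
On 0 ≤ x ≤ a (j ≠ l): ∫sin²(jπx/a) dx = a/2, ∫sin(jπx/a)·sin(lπx/a) dx = 0; diagonal moments ∫x·sin²(jπx/a) dx = a²/4, ∫x²·sin²(jπx/a) dx = a³·(1/6 − 1/(4j²π²)); cross terms ∫x·sin(jπx/a)·sin(lπx/a) dx = 0 for j + l even and −4jla²/(π²(j² − l²)²) for j + l odd, ∫x²·sin(jπx/a)·sin(lπx/a) dx = (−1)^(j+l)·4jla³/(π²(j² − l²)²); higher powers the same way via product-to-sum and parts.
State is unnormalized: ∫|φ|² dx = 24.088, and ∫φ*·V(x)·φ dx = 810.63, so ⟨V⟩ = 810.63 / 24.088.
⟨V⟩ = 33.652.

33.65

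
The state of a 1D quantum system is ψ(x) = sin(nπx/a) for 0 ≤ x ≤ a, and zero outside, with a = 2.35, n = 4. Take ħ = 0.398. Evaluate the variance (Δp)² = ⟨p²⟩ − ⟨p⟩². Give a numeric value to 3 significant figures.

4.53

Compute ⟨p⟩ and ⟨p²⟩ separately; (Δp)² = ⟨p²⟩ − ⟨p⟩².
d/dx sin(nπx/a) = (nπ/a)·cos(nπx/a) and d²/dx² sin(nπx/a) = −(nπ/a)²·sin(nπx/a); on 0 ≤ x ≤ a, ∫sin²(nπx/a) dx = a/2 and ∫sin(nπx/a)·cos(nπx/a) dx = 0.
Normalization: ∫|ψ|² dx = 1.1750.
⟨p⟩ = 0.0000 and ⟨p²⟩ = 4.5295.
(Δp)² = 4.5295 − (0.0000)² = 4.5295.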